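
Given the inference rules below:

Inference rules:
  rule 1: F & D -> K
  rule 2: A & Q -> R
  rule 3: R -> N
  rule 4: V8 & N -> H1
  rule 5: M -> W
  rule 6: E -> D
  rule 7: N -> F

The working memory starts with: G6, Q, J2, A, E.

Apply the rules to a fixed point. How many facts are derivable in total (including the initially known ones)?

10

Round 1: rule 2 [A & Q -> R]; rule 6 [E -> D]. New: R, D.
Round 2: rule 3 [R -> N]. New: N.
Round 3: rule 7 [N -> F]. New: F.
Round 4: rule 1 [F & D -> K]. New: K.
Closure: {A, D, E, F, G6, J2, K, N, Q, R} — 10 facts.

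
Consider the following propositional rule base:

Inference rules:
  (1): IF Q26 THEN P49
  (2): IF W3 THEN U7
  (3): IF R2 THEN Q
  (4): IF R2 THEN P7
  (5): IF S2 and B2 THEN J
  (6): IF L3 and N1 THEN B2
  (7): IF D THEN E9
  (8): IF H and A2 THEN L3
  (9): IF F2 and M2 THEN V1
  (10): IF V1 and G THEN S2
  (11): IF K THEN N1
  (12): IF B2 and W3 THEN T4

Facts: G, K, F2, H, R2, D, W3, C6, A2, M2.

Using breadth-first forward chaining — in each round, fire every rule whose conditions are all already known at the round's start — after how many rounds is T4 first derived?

3

Round 1 — (2), (3), (4), (7), (8), (9), (11), derive U7, Q, P7, E9, L3, V1, N1.
Round 2 — (6), (10), derive B2, S2.
Round 3 — (5), (12), derive J, T4.
T4 first appears in round 3.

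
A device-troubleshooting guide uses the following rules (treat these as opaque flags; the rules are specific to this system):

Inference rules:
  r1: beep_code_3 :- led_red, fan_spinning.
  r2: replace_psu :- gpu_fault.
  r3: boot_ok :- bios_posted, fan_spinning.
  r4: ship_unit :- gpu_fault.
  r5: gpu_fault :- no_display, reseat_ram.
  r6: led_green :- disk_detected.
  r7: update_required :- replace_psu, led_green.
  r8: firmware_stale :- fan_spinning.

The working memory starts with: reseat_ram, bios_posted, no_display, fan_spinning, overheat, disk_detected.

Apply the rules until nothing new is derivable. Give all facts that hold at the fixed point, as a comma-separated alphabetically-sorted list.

bios_posted, boot_ok, disk_detected, fan_spinning, firmware_stale, gpu_fault, led_green, no_display, overheat, replace_psu, reseat_ram, ship_unit, update_required

Round 1 fires r3, r5, r6, r8, giving boot_ok, gpu_fault, led_green, firmware_stale.
Round 2 fires r2, r4, giving replace_psu, ship_unit.
Round 3 fires r7, giving update_required.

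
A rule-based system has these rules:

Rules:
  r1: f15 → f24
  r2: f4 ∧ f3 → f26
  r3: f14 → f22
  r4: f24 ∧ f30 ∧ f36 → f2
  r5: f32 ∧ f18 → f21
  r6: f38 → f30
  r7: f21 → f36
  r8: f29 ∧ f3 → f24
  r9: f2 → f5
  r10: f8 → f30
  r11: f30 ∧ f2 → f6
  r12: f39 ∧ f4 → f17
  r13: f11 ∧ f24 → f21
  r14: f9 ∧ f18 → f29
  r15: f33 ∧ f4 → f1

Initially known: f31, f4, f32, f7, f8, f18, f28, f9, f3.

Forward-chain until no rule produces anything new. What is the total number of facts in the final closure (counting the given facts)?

18

Round 1 — r2, r5, r10, r14, derive f26, f21, f30, f29.
Round 2 — r7, r8, derive f36, f24.
Round 3 — r4, derive f2.
Round 4 — r9, r11, derive f5, f6.
Closure: {f18, f2, f21, f24, f26, f28, f29, f3, f30, f31, f32, f36, f4, f5, f6, f7, f8, f9} — 18 facts.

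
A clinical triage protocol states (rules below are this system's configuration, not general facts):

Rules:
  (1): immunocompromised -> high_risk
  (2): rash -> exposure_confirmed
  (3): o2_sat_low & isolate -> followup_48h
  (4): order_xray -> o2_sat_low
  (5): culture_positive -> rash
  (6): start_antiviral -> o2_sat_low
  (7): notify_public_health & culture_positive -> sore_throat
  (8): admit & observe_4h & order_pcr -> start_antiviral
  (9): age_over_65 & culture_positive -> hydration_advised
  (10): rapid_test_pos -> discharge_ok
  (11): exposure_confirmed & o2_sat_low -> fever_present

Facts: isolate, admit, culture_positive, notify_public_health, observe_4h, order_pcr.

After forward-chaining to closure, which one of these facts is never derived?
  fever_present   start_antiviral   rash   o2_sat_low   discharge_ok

discharge_ok

Round 1 fires (5), (7), (8), giving rash, sore_throat, start_antiviral.
Round 2 fires (2), (6), giving exposure_confirmed, o2_sat_low.
Round 3 fires (3), (11), giving followup_48h, fever_present.
Derived: rash (round 1), o2_sat_low (round 2), start_antiviral (round 1), fever_present (round 3). discharge_ok never appears in any round.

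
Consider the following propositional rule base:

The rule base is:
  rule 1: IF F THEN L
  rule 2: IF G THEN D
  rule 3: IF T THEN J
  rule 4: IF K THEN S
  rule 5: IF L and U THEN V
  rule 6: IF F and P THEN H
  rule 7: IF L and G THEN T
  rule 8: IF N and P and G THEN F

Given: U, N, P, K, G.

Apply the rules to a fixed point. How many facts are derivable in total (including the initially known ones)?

Round 1 fires rule 2, rule 4, rule 8, giving D, S, F.
Round 2 fires rule 1, rule 6, giving L, H.
Round 3 fires rule 5, rule 7, giving V, T.
Round 4 fires rule 3, giving J.
Closure: {D, F, G, H, J, K, L, N, P, S, T, U, V} — 13 facts.

13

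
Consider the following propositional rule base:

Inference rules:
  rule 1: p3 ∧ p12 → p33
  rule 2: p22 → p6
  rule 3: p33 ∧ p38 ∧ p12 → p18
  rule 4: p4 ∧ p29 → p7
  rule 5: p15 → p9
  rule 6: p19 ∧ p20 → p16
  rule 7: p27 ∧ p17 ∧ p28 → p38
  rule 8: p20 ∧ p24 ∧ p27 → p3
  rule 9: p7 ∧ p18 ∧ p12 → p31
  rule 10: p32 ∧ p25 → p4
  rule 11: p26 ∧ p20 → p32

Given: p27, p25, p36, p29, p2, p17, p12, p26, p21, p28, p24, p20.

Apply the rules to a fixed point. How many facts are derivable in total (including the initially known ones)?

Round 1: rule 7 [p27 ∧ p17 ∧ p28 → p38]; rule 8 [p20 ∧ p24 ∧ p27 → p3]; rule 11 [p26 ∧ p20 → p32]. Adds p38, p3, p32.
Round 2: rule 1 [p3 ∧ p12 → p33]; rule 10 [p32 ∧ p25 → p4]. Adds p33, p4.
Round 3: rule 3 [p33 ∧ p38 ∧ p12 → p18]; rule 4 [p4 ∧ p29 → p7]. Adds p18, p7.
Round 4: rule 9 [p7 ∧ p18 ∧ p12 → p31]. Adds p31.
Closure: {p12, p17, p18, p2, p20, p21, p24, p25, p26, p27, p28, p29, p3, p31, p32, p33, p36, p38, p4, p7} — 20 facts.

20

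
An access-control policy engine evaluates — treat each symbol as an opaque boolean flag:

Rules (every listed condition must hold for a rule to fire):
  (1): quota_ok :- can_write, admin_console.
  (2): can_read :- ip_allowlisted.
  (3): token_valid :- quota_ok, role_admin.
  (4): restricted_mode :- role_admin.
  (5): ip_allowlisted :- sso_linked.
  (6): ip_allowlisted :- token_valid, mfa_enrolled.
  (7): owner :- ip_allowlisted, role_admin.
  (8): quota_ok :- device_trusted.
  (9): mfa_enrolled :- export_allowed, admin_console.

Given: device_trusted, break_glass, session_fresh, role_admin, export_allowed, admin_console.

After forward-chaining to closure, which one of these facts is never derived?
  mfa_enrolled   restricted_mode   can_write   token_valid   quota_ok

can_write

Round 1 — (4), (8), (9), derive restricted_mode, quota_ok, mfa_enrolled.
Round 2 — (3), derive token_valid.
Round 3 — (6), derive ip_allowlisted.
Round 4 — (2), (7), derive can_read, owner.
Derived: token_valid (round 2), restricted_mode (round 1), mfa_enrolled (round 1), quota_ok (round 1). can_write never appears in any round.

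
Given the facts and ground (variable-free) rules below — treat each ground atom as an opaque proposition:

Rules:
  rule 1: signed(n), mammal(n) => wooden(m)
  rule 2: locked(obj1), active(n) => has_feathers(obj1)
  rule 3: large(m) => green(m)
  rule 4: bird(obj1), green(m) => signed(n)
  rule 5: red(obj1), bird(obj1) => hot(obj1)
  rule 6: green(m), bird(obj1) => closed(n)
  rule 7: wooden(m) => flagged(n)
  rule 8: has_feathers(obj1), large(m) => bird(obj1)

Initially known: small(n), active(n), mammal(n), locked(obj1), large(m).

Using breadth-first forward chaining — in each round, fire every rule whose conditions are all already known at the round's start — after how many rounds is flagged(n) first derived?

Round 1 — rule 2, rule 3, derive has_feathers(obj1), green(m).
Round 2 — rule 8, derive bird(obj1).
Round 3 — rule 4, rule 6, derive signed(n), closed(n).
Round 4 — rule 1, derive wooden(m).
Round 5 — rule 7, derive flagged(n).
flagged(n) first appears in round 5.

5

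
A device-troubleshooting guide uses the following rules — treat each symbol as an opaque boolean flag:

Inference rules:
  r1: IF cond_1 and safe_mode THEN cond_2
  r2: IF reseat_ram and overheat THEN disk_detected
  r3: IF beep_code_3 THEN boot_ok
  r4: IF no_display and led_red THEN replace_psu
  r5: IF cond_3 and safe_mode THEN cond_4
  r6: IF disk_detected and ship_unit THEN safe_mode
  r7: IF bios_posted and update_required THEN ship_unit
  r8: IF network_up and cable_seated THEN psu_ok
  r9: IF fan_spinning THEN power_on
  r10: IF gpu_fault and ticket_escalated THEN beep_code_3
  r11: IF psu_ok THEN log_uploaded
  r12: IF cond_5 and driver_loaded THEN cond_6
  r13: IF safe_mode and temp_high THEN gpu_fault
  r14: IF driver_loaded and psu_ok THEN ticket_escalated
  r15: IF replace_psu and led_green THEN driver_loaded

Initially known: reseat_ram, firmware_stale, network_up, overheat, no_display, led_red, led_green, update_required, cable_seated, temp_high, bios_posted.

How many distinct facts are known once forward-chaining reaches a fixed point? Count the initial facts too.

Round 1: r2 [IF reseat_ram and overheat THEN disk_detected]; r4 [IF no_display and led_red THEN replace_psu]; r7 [IF bios_posted and update_required THEN ship_unit]; r8 [IF network_up and cable_seated THEN psu_ok]. Adds disk_detected, replace_psu, ship_unit, psu_ok.
Round 2: r6 [IF disk_detected and ship_unit THEN safe_mode]; r11 [IF psu_ok THEN log_uploaded]; r15 [IF replace_psu and led_green THEN driver_loaded]. Adds safe_mode, log_uploaded, driver_loaded.
Round 3: r13 [IF safe_mode and temp_high THEN gpu_fault]; r14 [IF driver_loaded and psu_ok THEN ticket_escalated]. Adds gpu_fault, ticket_escalated.
Round 4: r10 [IF gpu_fault and ticket_escalated THEN beep_code_3]. Adds beep_code_3.
Round 5: r3 [IF beep_code_3 THEN boot_ok]. Adds boot_ok.
Closure: {beep_code_3, bios_posted, boot_ok, cable_seated, disk_detected, driver_loaded, firmware_stale, gpu_fault, led_green, led_red, log_uploaded, network_up, no_display, overheat, psu_ok, replace_psu, reseat_ram, safe_mode, ship_unit, temp_high, ticket_escalated, update_required} — 22 facts.

22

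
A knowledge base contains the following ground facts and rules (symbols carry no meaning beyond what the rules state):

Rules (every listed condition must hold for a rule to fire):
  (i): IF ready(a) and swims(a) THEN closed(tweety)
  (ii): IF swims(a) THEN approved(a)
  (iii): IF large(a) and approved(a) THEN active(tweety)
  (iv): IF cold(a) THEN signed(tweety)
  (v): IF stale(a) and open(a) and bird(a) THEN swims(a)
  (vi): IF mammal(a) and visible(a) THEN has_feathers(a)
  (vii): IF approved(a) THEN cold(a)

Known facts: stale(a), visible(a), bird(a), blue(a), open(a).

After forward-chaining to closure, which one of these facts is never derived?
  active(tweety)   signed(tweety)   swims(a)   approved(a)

active(tweety)

Round 1 — (v), derive swims(a).
Round 2 — (ii), derive approved(a).
Round 3 — (vii), derive cold(a).
Round 4 — (iv), derive signed(tweety).
Derived: swims(a) (round 1), approved(a) (round 2), signed(tweety) (round 4). active(tweety) never appears in any round.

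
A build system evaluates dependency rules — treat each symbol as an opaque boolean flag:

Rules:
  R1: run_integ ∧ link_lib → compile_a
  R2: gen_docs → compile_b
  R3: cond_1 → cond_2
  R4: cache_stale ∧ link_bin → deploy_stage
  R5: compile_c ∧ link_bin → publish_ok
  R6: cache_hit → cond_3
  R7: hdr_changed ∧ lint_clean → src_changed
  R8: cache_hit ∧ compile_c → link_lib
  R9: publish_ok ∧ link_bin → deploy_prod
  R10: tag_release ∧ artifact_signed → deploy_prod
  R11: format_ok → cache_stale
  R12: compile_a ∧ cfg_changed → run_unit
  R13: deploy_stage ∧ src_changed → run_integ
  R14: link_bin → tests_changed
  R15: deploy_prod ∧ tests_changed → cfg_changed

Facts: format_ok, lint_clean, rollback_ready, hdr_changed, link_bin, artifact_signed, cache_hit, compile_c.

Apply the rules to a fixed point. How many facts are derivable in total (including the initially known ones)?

Round 1: R5 [compile_c ∧ link_bin → publish_ok]; R6 [cache_hit → cond_3]; R7 [hdr_changed ∧ lint_clean → src_changed]; R8 [cache_hit ∧ compile_c → link_lib]; R11 [format_ok → cache_stale]; R14 [link_bin → tests_changed]. Adds publish_ok, cond_3, src_changed, link_lib, cache_stale, tests_changed.
Round 2: R4 [cache_stale ∧ link_bin → deploy_stage]; R9 [publish_ok ∧ link_bin → deploy_prod]. Adds deploy_stage, deploy_prod.
Round 3: R13 [deploy_stage ∧ src_changed → run_integ]; R15 [deploy_prod ∧ tests_changed → cfg_changed]. Adds run_integ, cfg_changed.
Round 4: R1 [run_integ ∧ link_lib → compile_a]. Adds compile_a.
Round 5: R12 [compile_a ∧ cfg_changed → run_unit]. Adds run_unit.
Closure: {artifact_signed, cache_hit, cache_stale, cfg_changed, compile_a, compile_c, cond_3, deploy_prod, deploy_stage, format_ok, hdr_changed, link_bin, link_lib, lint_clean, publish_ok, rollback_ready, run_integ, run_unit, src_changed, tests_changed} — 20 facts.

20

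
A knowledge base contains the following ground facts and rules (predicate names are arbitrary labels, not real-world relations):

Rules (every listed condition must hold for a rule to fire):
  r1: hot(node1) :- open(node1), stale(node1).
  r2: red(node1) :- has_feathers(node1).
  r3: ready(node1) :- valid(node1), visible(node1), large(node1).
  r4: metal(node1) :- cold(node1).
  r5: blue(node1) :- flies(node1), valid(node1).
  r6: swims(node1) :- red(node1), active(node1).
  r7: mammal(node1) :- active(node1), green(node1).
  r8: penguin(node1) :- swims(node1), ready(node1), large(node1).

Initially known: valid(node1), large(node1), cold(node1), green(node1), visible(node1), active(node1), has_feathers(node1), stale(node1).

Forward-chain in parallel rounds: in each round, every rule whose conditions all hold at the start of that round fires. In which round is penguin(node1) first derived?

3

Round 1: r2 [red(node1) :- has_feathers(node1).]; r3 [ready(node1) :- valid(node1), visible(node1), large(node1).]; r4 [metal(node1) :- cold(node1).]; r7 [mammal(node1) :- active(node1), green(node1).]. New: red(node1), ready(node1), metal(node1), mammal(node1).
Round 2: r6 [swims(node1) :- red(node1), active(node1).]. New: swims(node1).
Round 3: r8 [penguin(node1) :- swims(node1), ready(node1), large(node1).]. New: penguin(node1).
penguin(node1) first appears in round 3.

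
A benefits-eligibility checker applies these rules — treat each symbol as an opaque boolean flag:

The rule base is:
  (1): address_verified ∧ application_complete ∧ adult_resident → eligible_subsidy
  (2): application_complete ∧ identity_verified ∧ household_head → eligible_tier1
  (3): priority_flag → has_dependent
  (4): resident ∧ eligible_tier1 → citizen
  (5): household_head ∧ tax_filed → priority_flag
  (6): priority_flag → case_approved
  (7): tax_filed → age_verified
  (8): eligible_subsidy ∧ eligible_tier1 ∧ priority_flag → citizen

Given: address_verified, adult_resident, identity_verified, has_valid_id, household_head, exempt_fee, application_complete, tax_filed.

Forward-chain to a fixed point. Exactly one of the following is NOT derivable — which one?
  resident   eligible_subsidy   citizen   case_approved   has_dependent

[1] (1) [address_verified ∧ application_complete ∧ adult_resident → eligible_subsidy]; (2) [application_complete ∧ identity_verified ∧ household_head → eligible_tier1]; (5) [household_head ∧ tax_filed → priority_flag]; (7) [tax_filed → age_verified]. ⇒ new: eligible_subsidy, eligible_tier1, priority_flag, age_verified.
[2] (3) [priority_flag → has_dependent]; (6) [priority_flag → case_approved]; (8) [eligible_subsidy ∧ eligible_tier1 ∧ priority_flag → citizen]. ⇒ new: has_dependent, case_approved, citizen.
Derived: has_dependent (round 2), citizen (round 2), eligible_subsidy (round 1), case_approved (round 2). resident never appears in any round.

resident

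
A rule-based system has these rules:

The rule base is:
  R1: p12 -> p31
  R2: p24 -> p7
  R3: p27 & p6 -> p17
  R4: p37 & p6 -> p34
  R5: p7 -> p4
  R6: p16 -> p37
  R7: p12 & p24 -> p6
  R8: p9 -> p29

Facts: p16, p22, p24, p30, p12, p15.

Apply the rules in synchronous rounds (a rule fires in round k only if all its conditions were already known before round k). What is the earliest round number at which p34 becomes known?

Round 1: R1 [p12 -> p31]; R2 [p24 -> p7]; R6 [p16 -> p37]; R7 [p12 & p24 -> p6]. New: p31, p7, p37, p6.
Round 2: R4 [p37 & p6 -> p34]; R5 [p7 -> p4]. New: p34, p4.
p34 first appears in round 2.

2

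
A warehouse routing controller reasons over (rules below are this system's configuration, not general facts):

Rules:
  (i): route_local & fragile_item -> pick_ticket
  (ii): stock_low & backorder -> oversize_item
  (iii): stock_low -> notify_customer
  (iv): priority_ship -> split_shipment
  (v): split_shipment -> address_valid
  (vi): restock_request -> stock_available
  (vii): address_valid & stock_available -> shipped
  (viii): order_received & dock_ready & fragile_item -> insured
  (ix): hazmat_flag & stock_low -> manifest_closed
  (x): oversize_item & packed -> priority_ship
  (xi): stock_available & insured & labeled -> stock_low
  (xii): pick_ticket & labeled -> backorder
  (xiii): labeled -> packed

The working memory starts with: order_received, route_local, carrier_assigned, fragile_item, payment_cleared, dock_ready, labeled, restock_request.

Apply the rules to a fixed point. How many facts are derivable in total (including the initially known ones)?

Round 1 — (i), (vi), (viii), (xiii), derive pick_ticket, stock_available, insured, packed.
Round 2 — (xi), (xii), derive stock_low, backorder.
Round 3 — (ii), (iii), derive oversize_item, notify_customer.
Round 4 — (x), derive priority_ship.
Round 5 — (iv), derive split_shipment.
Round 6 — (v), derive address_valid.
Round 7 — (vii), derive shipped.
Closure: {address_valid, backorder, carrier_assigned, dock_ready, fragile_item, insured, labeled, notify_customer, order_received, oversize_item, packed, payment_cleared, pick_ticket, priority_ship, restock_request, route_local, shipped, split_shipment, stock_available, stock_low} — 20 facts.

20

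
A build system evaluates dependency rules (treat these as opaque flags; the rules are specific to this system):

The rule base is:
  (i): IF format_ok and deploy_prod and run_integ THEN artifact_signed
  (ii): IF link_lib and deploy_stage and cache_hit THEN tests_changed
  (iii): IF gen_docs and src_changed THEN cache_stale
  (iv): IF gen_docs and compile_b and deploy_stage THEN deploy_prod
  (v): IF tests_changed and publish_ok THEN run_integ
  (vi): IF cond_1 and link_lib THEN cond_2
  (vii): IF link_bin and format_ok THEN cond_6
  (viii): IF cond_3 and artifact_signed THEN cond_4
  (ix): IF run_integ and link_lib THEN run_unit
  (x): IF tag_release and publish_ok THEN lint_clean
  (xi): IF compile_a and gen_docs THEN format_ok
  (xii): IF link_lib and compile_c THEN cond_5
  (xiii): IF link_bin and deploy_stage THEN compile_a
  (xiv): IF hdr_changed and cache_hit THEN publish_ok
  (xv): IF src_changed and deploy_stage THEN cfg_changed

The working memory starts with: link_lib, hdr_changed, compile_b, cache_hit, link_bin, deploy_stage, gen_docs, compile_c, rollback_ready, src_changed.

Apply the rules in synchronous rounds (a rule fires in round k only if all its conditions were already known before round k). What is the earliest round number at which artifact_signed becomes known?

Round 1 fires (ii), (iii), (iv), (xii), (xiii), (xiv), (xv), giving tests_changed, cache_stale, deploy_prod, cond_5, compile_a, publish_ok, cfg_changed.
Round 2 fires (v), (xi), giving run_integ, format_ok.
Round 3 fires (i), (vii), (ix), giving artifact_signed, cond_6, run_unit.
artifact_signed first appears in round 3.

3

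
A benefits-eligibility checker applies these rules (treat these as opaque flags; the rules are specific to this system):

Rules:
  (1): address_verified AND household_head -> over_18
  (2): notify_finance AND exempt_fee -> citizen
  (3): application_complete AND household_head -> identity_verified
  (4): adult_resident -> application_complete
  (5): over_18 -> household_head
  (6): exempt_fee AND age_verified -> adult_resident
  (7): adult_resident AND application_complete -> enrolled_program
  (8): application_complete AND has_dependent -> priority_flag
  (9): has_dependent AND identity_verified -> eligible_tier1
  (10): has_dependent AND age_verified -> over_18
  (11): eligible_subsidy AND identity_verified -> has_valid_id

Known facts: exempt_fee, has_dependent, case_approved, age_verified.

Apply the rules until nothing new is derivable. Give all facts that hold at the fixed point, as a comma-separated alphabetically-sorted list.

[1] (6) [exempt_fee AND age_verified -> adult_resident]; (10) [has_dependent AND age_verified -> over_18]. ⇒ new: adult_resident, over_18.
[2] (4) [adult_resident -> application_complete]; (5) [over_18 -> household_head]. ⇒ new: application_complete, household_head.
[3] (3) [application_complete AND household_head -> identity_verified]; (7) [adult_resident AND application_complete -> enrolled_program]; (8) [application_complete AND has_dependent -> priority_flag]. ⇒ new: identity_verified, enrolled_program, priority_flag.
[4] (9) [has_dependent AND identity_verified -> eligible_tier1]. ⇒ new: eligible_tier1.

adult_resident, age_verified, application_complete, case_approved, eligible_tier1, enrolled_program, exempt_fee, has_dependent, household_head, identity_verified, over_18, priority_flag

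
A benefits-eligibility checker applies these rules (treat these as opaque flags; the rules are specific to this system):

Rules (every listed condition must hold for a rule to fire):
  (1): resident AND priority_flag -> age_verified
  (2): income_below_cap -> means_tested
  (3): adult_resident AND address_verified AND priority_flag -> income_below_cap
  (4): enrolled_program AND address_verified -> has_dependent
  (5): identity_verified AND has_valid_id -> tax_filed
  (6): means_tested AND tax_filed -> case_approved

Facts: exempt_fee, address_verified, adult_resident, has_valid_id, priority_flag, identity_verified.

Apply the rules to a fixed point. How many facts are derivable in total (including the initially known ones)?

10

Round 1: (3) [adult_resident AND address_verified AND priority_flag -> income_below_cap]; (5) [identity_verified AND has_valid_id -> tax_filed]. New: income_below_cap, tax_filed.
Round 2: (2) [income_below_cap -> means_tested]. New: means_tested.
Round 3: (6) [means_tested AND tax_filed -> case_approved]. New: case_approved.
Closure: {address_verified, adult_resident, case_approved, exempt_fee, has_valid_id, identity_verified, income_below_cap, means_tested, priority_flag, tax_filed} — 10 facts.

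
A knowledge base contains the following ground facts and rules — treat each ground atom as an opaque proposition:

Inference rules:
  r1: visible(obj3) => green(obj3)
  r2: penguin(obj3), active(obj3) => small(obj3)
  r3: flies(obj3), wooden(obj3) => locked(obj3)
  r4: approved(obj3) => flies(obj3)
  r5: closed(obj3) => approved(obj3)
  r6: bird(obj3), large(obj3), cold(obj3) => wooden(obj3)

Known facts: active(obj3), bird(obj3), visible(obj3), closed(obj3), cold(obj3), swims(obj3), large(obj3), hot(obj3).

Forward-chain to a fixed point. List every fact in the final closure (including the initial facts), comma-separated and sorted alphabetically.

active(obj3), approved(obj3), bird(obj3), closed(obj3), cold(obj3), flies(obj3), green(obj3), hot(obj3), large(obj3), locked(obj3), swims(obj3), visible(obj3), wooden(obj3)

Round 1 — r1, r5, r6, derive green(obj3), approved(obj3), wooden(obj3).
Round 2 — r4, derive flies(obj3).
Round 3 — r3, derive locked(obj3).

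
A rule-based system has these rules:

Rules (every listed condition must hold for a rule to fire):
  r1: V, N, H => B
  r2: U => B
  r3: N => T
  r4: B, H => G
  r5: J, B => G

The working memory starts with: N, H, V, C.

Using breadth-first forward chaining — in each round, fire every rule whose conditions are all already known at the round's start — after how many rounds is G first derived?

Round 1: r1 [V, N, H => B]; r3 [N => T]. Adds B, T.
Round 2: r4 [B, H => G]. Adds G.
G first appears in round 2.

2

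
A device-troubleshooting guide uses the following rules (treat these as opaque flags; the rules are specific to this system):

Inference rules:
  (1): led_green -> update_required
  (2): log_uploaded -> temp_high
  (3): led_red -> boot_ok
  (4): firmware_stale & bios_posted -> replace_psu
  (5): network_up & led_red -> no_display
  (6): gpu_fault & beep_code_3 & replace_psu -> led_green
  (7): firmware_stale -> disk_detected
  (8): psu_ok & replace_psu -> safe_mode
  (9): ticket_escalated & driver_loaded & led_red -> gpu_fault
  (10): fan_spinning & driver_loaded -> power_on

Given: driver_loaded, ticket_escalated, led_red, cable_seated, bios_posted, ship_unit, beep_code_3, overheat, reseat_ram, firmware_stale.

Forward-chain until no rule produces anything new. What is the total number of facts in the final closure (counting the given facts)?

Round 1: (3) [led_red -> boot_ok]; (4) [firmware_stale & bios_posted -> replace_psu]; (7) [firmware_stale -> disk_detected]; (9) [ticket_escalated & driver_loaded & led_red -> gpu_fault]. New: boot_ok, replace_psu, disk_detected, gpu_fault.
Round 2: (6) [gpu_fault & beep_code_3 & replace_psu -> led_green]. New: led_green.
Round 3: (1) [led_green -> update_required]. New: update_required.
Closure: {beep_code_3, bios_posted, boot_ok, cable_seated, disk_detected, driver_loaded, firmware_stale, gpu_fault, led_green, led_red, overheat, replace_psu, reseat_ram, ship_unit, ticket_escalated, update_required} — 16 facts.

16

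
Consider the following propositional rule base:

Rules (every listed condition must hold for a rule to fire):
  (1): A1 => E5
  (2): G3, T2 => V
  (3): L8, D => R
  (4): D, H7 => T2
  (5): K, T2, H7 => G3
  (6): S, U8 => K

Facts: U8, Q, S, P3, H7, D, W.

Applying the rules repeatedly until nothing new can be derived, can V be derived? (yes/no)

Round 1: (4) [D, H7 => T2]; (6) [S, U8 => K]. Adds T2, K.
Round 2: (5) [K, T2, H7 => G3]. Adds G3.
Round 3: (2) [G3, T2 => V]. Adds V.
V appears in round 3, so it is derivable.

yes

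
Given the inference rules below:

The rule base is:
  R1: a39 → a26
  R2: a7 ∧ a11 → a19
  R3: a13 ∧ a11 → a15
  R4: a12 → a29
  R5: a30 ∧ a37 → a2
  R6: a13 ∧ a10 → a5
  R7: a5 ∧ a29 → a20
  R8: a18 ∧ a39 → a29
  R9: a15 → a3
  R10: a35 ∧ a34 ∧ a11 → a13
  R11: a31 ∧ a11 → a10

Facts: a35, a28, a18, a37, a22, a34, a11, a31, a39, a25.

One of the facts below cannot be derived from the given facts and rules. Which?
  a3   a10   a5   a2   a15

a2

[1] R1 [a39 → a26]; R8 [a18 ∧ a39 → a29]; R10 [a35 ∧ a34 ∧ a11 → a13]; R11 [a31 ∧ a11 → a10]. ⇒ new: a26, a29, a13, a10.
[2] R3 [a13 ∧ a11 → a15]; R6 [a13 ∧ a10 → a5]. ⇒ new: a15, a5.
[3] R7 [a5 ∧ a29 → a20]; R9 [a15 → a3]. ⇒ new: a20, a3.
Derived: a10 (round 1), a5 (round 2), a3 (round 3), a15 (round 2). a2 never appears in any round.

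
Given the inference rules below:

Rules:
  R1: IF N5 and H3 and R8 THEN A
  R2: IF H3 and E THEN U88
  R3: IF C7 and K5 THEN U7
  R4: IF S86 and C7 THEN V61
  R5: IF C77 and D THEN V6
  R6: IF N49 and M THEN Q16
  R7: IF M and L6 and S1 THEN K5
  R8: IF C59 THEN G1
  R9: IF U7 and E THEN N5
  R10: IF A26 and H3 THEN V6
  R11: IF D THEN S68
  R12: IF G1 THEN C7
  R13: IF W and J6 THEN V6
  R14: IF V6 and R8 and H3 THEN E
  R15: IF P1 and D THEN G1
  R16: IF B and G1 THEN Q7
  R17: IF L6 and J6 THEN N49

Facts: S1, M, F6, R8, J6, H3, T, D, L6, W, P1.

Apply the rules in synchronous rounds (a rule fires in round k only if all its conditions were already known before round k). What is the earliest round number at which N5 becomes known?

4

Round 1 — R7, R11, R13, R15, R17, derive K5, S68, V6, G1, N49.
Round 2 — R6, R12, R14, derive Q16, C7, E.
Round 3 — R2, R3, derive U88, U7.
Round 4 — R9, derive N5.
N5 first appears in round 4.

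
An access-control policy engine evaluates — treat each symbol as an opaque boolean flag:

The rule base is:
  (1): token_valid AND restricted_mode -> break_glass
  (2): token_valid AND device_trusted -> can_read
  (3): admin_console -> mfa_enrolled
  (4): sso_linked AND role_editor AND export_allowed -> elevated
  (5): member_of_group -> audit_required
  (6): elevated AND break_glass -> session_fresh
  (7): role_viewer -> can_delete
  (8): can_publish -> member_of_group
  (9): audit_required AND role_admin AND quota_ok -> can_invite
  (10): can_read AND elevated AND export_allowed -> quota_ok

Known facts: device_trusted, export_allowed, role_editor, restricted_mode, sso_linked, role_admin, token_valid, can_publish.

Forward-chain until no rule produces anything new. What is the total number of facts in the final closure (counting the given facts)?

Round 1 — (1), (2), (4), (8), derive break_glass, can_read, elevated, member_of_group.
Round 2 — (5), (6), (10), derive audit_required, session_fresh, quota_ok.
Round 3 — (9), derive can_invite.
Closure: {audit_required, break_glass, can_invite, can_publish, can_read, device_trusted, elevated, export_allowed, member_of_group, quota_ok, restricted_mode, role_admin, role_editor, session_fresh, sso_linked, token_valid} — 16 facts.

16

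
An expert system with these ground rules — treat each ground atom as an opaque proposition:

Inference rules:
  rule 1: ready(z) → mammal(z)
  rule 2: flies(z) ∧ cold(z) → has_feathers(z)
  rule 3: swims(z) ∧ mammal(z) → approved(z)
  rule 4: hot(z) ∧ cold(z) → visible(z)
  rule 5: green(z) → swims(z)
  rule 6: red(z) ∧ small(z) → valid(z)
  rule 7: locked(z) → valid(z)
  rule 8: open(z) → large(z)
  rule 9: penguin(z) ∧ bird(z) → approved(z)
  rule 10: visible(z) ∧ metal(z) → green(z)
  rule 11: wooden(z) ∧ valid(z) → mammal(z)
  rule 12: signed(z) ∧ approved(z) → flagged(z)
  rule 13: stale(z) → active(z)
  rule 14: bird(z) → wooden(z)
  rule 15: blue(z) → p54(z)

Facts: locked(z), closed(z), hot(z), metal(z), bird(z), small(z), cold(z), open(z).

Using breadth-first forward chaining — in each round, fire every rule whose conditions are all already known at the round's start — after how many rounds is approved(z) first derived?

Round 1: rule 4 [hot(z) ∧ cold(z) → visible(z)]; rule 7 [locked(z) → valid(z)]; rule 8 [open(z) → large(z)]; rule 14 [bird(z) → wooden(z)]. Adds visible(z), valid(z), large(z), wooden(z).
Round 2: rule 10 [visible(z) ∧ metal(z) → green(z)]; rule 11 [wooden(z) ∧ valid(z) → mammal(z)]. Adds green(z), mammal(z).
Round 3: rule 5 [green(z) → swims(z)]. Adds swims(z).
Round 4: rule 3 [swims(z) ∧ mammal(z) → approved(z)]. Adds approved(z).
approved(z) first appears in round 4.

4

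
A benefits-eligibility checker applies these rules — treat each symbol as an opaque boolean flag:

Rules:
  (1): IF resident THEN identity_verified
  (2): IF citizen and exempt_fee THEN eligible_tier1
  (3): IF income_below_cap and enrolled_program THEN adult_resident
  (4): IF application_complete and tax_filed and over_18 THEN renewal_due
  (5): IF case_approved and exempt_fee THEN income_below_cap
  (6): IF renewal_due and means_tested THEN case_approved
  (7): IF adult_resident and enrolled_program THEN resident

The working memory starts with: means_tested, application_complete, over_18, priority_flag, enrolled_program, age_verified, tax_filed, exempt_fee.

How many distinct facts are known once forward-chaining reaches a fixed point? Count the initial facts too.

[1] (4) [IF application_complete and tax_filed and over_18 THEN renewal_due]. ⇒ new: renewal_due.
[2] (6) [IF renewal_due and means_tested THEN case_approved]. ⇒ new: case_approved.
[3] (5) [IF case_approved and exempt_fee THEN income_below_cap]. ⇒ new: income_below_cap.
[4] (3) [IF income_below_cap and enrolled_program THEN adult_resident]. ⇒ new: adult_resident.
[5] (7) [IF adult_resident and enrolled_program THEN resident]. ⇒ new: resident.
[6] (1) [IF resident THEN identity_verified]. ⇒ new: identity_verified.
Closure: {adult_resident, age_verified, application_complete, case_approved, enrolled_program, exempt_fee, identity_verified, income_below_cap, means_tested, over_18, priority_flag, renewal_due, resident, tax_filed} — 14 facts.

14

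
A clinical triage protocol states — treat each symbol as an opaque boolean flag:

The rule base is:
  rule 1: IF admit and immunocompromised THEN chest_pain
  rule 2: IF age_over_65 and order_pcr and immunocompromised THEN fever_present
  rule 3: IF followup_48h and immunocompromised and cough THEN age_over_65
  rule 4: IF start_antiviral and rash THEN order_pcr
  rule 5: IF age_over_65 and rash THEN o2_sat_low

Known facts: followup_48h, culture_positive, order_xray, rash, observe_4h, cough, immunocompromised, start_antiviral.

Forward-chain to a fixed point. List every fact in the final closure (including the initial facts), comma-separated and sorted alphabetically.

age_over_65, cough, culture_positive, fever_present, followup_48h, immunocompromised, o2_sat_low, observe_4h, order_pcr, order_xray, rash, start_antiviral

Round 1: rule 3 [IF followup_48h and immunocompromised and cough THEN age_over_65]; rule 4 [IF start_antiviral and rash THEN order_pcr]. Adds age_over_65, order_pcr.
Round 2: rule 2 [IF age_over_65 and order_pcr and immunocompromised THEN fever_present]; rule 5 [IF age_over_65 and rash THEN o2_sat_low]. Adds fever_present, o2_sat_low.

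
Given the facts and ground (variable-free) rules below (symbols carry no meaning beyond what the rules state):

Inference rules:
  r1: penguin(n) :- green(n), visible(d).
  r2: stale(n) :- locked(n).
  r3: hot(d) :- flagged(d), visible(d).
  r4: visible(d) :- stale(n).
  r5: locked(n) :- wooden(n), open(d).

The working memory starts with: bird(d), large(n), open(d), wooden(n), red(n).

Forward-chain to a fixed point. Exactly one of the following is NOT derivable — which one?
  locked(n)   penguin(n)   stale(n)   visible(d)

penguin(n)

Round 1 fires r5, giving locked(n).
Round 2 fires r2, giving stale(n).
Round 3 fires r4, giving visible(d).
Derived: visible(d) (round 3), locked(n) (round 1), stale(n) (round 2). penguin(n) never appears in any round.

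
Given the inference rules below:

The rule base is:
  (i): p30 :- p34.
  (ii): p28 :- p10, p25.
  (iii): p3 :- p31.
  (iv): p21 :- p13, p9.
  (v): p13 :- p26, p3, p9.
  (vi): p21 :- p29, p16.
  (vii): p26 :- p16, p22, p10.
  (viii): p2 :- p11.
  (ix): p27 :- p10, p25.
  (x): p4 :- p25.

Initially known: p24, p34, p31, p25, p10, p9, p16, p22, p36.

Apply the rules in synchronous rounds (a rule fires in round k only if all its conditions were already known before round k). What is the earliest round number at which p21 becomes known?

Round 1: (i) [p30 :- p34.]; (ii) [p28 :- p10, p25.]; (iii) [p3 :- p31.]; (vii) [p26 :- p16, p22, p10.]; (ix) [p27 :- p10, p25.]; (x) [p4 :- p25.]. New: p30, p28, p3, p26, p27, p4.
Round 2: (v) [p13 :- p26, p3, p9.]. New: p13.
Round 3: (iv) [p21 :- p13, p9.]. New: p21.
p21 first appears in round 3.

3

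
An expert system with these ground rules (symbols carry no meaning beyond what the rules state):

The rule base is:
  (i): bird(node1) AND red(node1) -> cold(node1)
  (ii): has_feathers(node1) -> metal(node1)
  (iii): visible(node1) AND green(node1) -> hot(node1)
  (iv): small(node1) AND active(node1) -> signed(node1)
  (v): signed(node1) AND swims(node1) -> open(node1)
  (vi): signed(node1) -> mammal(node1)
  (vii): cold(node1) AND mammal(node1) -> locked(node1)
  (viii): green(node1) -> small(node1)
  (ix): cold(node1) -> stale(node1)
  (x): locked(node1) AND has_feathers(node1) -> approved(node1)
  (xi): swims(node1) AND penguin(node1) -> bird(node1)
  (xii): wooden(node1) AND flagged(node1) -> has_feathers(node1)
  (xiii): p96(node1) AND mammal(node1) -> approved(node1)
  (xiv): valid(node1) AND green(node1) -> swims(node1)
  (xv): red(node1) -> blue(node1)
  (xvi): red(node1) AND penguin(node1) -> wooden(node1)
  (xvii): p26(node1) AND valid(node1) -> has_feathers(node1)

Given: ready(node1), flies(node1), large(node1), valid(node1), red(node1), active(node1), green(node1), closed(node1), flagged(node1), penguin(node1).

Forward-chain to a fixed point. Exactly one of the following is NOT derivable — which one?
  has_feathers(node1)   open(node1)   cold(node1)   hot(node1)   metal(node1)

Round 1 — (viii), (xiv), (xv), (xvi), derive small(node1), swims(node1), blue(node1), wooden(node1).
Round 2 — (iv), (xi), (xii), derive signed(node1), bird(node1), has_feathers(node1).
Round 3 — (i), (ii), (v), (vi), derive cold(node1), metal(node1), open(node1), mammal(node1).
Round 4 — (vii), (ix), derive locked(node1), stale(node1).
Round 5 — (x), derive approved(node1).
Derived: has_feathers(node1) (round 2), open(node1) (round 3), metal(node1) (round 3), cold(node1) (round 3). hot(node1) never appears in any round.

hot(node1)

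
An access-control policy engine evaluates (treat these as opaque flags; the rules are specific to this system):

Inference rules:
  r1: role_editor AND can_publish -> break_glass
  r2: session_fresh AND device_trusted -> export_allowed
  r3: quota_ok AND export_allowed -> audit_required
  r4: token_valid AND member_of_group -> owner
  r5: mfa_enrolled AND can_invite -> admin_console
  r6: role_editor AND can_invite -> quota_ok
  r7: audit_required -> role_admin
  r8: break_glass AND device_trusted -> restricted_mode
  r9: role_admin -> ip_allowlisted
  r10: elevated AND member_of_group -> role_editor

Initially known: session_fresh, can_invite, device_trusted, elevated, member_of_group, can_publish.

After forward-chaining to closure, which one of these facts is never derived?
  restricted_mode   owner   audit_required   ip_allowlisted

Round 1: r2 [session_fresh AND device_trusted -> export_allowed]; r10 [elevated AND member_of_group -> role_editor]. Adds export_allowed, role_editor.
Round 2: r1 [role_editor AND can_publish -> break_glass]; r6 [role_editor AND can_invite -> quota_ok]. Adds break_glass, quota_ok.
Round 3: r3 [quota_ok AND export_allowed -> audit_required]; r8 [break_glass AND device_trusted -> restricted_mode]. Adds audit_required, restricted_mode.
Round 4: r7 [audit_required -> role_admin]. Adds role_admin.
Round 5: r9 [role_admin -> ip_allowlisted]. Adds ip_allowlisted.
Derived: ip_allowlisted (round 5), audit_required (round 3), restricted_mode (round 3). owner never appears in any round.

owner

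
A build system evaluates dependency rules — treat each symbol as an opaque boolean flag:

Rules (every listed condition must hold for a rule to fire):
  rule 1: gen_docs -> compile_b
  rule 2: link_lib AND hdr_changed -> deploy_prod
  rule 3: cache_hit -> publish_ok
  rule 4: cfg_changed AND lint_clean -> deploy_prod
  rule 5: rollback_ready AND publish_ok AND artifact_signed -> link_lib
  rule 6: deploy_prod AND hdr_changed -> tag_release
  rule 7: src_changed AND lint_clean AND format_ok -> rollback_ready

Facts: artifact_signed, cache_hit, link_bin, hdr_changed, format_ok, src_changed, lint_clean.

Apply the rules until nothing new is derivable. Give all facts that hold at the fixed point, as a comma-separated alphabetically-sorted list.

Round 1 — rule 3, rule 7, derive publish_ok, rollback_ready.
Round 2 — rule 5, derive link_lib.
Round 3 — rule 2, derive deploy_prod.
Round 4 — rule 6, derive tag_release.

artifact_signed, cache_hit, deploy_prod, format_ok, hdr_changed, link_bin, link_lib, lint_clean, publish_ok, rollback_ready, src_changed, tag_release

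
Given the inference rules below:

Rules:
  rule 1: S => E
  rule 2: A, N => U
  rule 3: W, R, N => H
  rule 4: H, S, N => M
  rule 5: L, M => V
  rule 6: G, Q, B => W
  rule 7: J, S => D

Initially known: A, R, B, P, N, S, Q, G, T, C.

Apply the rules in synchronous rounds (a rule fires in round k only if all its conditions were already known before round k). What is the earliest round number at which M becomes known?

3

Round 1: rule 1 [S => E]; rule 2 [A, N => U]; rule 6 [G, Q, B => W]. Adds E, U, W.
Round 2: rule 3 [W, R, N => H]. Adds H.
Round 3: rule 4 [H, S, N => M]. Adds M.
M first appears in round 3.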